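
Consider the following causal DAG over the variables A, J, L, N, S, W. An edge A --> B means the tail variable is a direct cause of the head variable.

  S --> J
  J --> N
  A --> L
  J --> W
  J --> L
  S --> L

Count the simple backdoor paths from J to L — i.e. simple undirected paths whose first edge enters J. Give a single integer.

1

A backdoor path from J to L is any simple undirected path whose first edge points into J (i.e. leaves J via a parent).
Parents of J: {S}.
Enumerating:
  P1: J <- S -> L
That exhausts the simple backdoor paths. Count: 1.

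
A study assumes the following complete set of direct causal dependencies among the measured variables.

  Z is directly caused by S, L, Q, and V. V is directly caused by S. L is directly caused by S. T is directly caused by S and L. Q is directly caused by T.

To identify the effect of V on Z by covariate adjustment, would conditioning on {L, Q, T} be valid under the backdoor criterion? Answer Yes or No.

No

Backdoor paths from V to Z (paths whose first edge points into V):
  P1: V <- S -> L -> T -> Q -> Z
  P2: V <- S -> L -> Z
  P3: V <- S -> T <- L -> Z
  P4: V <- S -> T -> Q -> Z
  P5: V <- S -> Z
Condition 1 (no descendant of V in the set): holds — descendants of V are {Z}; none are in {L, Q, T}.
Condition 2 (every backdoor path blocked by {L, Q, T}):
  P1: blocked at chain node L ∈ conditioning set.
  P2: blocked at chain node L ∈ conditioning set.
  P3: blocked at fork node L ∈ conditioning set.
  P4: blocked at chain node T ∈ conditioning set.
  P5: open — no interior node is in the conditioning set.
{L, Q, T} does not satisfy the backdoor criterion.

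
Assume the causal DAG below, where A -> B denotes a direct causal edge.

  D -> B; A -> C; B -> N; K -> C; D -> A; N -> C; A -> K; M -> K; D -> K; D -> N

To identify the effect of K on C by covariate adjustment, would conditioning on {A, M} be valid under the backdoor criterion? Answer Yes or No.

No

Backdoor paths from K to C (paths whose first edge points into K):
  P1: K <- D -> B -> N -> C
  P2: K <- D -> N -> C
  P3: K <- D -> A -> C
  P4: K <- A <- D -> B -> N -> C
  P5: K <- A <- D -> N -> C
  P6: K <- A -> C
Condition 1 (no descendant of K in the set): holds — descendants of K are {C}; none are in {A, M}.
Condition 2 (every backdoor path blocked by {A, M}):
  P1: open — no interior node is in the conditioning set.
  P2: open — no interior node is in the conditioning set.
  P3: blocked at chain node A ∈ conditioning set.
  P4: blocked at chain node A ∈ conditioning set.
  P5: blocked at chain node A ∈ conditioning set.
  P6: blocked at fork node A ∈ conditioning set.
{A, M} does not satisfy the backdoor criterion.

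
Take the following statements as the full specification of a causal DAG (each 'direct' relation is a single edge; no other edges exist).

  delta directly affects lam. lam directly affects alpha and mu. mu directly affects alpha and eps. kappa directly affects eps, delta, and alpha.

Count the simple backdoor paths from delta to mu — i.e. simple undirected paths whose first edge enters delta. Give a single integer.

A backdoor path from delta to mu is any simple undirected path whose first edge points into delta (i.e. leaves delta via a parent).
Parents of delta: {kappa}.
Enumerating:
  P1: delta <- kappa -> eps <- mu
  P2: delta <- kappa -> alpha <- lam -> mu
  P3: delta <- kappa -> alpha <- mu
That exhausts the simple backdoor paths. Count: 3.

3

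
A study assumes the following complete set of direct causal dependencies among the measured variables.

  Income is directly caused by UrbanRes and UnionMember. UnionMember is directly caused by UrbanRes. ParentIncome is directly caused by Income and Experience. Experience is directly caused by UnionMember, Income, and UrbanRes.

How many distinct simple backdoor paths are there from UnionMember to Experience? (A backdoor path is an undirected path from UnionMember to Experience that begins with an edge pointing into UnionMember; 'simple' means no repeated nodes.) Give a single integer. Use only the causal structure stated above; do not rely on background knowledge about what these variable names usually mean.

3

A backdoor path from UnionMember to Experience is any simple undirected path whose first edge points into UnionMember (i.e. leaves UnionMember via a parent).
Parents of UnionMember: {UrbanRes}.
Enumerating:
  P1: UnionMember <- UrbanRes -> Income -> Experience
  P2: UnionMember <- UrbanRes -> Income -> ParentIncome <- Experience
  P3: UnionMember <- UrbanRes -> Experience
That exhausts the simple backdoor paths. Count: 3.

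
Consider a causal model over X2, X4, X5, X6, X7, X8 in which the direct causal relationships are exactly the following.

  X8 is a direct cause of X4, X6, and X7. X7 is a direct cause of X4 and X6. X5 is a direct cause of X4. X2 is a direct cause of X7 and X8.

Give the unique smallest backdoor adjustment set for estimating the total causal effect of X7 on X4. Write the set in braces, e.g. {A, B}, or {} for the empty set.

{X8}

Variables eligible for adjustment (non-descendants of X7, excluding X7 and X4): {X2, X5, X8}.
Backdoor paths from X7 to X4:
  P1: X7 <- X2 -> X8 -> X4
  P2: X7 <- X8 -> X4
The empty set is not sufficient: P1 (X7 <- X2 -> X8 -> X4) has no collider blocking it and no conditioned non-collider, so it is open.
Try {X8}:
  P1: blocked at chain node X8 ∈ conditioning set.
  P2: blocked at fork node X8 ∈ conditioning set.
{X8} contains no descendant of X7 and blocks every backdoor path.
No other singleton works — e.g. {X5} leaves P1 open — so {X8} is the unique smallest valid adjustment set.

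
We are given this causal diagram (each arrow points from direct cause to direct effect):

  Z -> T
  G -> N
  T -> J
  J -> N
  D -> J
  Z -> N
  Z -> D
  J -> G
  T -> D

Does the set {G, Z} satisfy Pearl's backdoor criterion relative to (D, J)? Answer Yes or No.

Backdoor paths from D to J (paths whose first edge points into D):
  P1: D <- Z -> T -> J
  P2: D <- Z -> N <- J
  P3: D <- Z -> N <- G <- J
  P4: D <- T <- Z -> N <- J
  P5: D <- T <- Z -> N <- G <- J
  P6: D <- T -> J
Condition 1 (no descendant of D in the set): FAILS — G is a descendant of D.
Condition 2 (every backdoor path blocked by {G, Z}):
  P1: blocked at fork node Z ∈ conditioning set.
  P2: blocked at fork node Z ∈ conditioning set.
  P3: blocked at fork node Z ∈ conditioning set.
  P4: blocked at fork node Z ∈ conditioning set.
  P5: blocked at fork node Z ∈ conditioning set.
  P6: open — no interior node is in the conditioning set.
{G, Z} does not satisfy the backdoor criterion.

No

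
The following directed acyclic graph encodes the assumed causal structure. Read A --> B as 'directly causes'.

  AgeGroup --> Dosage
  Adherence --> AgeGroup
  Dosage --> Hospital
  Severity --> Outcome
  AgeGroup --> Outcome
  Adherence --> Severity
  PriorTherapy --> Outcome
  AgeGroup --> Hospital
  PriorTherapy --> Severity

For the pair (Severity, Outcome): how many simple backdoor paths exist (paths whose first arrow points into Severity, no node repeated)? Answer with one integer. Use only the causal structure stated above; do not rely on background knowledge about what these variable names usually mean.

2

A backdoor path from Severity to Outcome is any simple undirected path whose first edge points into Severity (i.e. leaves Severity via a parent).
Parents of Severity: {Adherence, PriorTherapy}.
Enumerating:
  P1: Severity <- Adherence -> AgeGroup -> Outcome
  P2: Severity <- PriorTherapy -> Outcome
That exhausts the simple backdoor paths. Count: 2.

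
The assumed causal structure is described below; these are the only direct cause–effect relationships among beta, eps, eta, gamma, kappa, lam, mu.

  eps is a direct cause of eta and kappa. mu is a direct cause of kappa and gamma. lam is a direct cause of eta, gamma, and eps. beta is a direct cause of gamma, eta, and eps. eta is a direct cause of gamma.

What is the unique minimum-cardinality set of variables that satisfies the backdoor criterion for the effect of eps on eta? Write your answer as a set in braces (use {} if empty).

{beta, lam}

Variables eligible for adjustment (non-descendants of eps, excluding eps and eta): {beta, lam, mu}.
Backdoor paths from eps to eta:
  P1: eps <- beta -> eta
  P2: eps <- beta -> gamma <- lam -> eta
  P3: eps <- beta -> gamma <- eta
  P4: eps <- lam -> eta
  P5: eps <- lam -> gamma <- beta -> eta
  P6: eps <- lam -> gamma <- eta
The empty set is not sufficient: P1 (eps <- beta -> eta) has no collider blocking it and no conditioned non-collider, so it is open.
Try {beta, lam}:
  P1: blocked at fork node beta ∈ conditioning set.
  P2: blocked at fork node beta ∈ conditioning set.
  P3: blocked at fork node beta ∈ conditioning set.
  P4: blocked at fork node lam ∈ conditioning set.
  P5: blocked at fork node lam ∈ conditioning set.
  P6: blocked at fork node lam ∈ conditioning set.
{beta, lam} contains no descendant of eps and blocks every backdoor path.
Every element of {beta, lam} is needed (dropping beta leaves P1 open; dropping lam leaves P4 open), so no proper subset is valid.
Among all size-2 subsets of the eligible variables, only {beta, lam} blocks every backdoor path, so it is the unique smallest valid adjustment set.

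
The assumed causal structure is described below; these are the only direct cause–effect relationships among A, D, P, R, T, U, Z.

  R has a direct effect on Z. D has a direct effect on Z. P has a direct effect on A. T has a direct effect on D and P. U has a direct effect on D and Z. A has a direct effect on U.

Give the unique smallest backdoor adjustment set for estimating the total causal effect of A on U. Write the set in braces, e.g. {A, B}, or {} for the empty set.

Variables eligible for adjustment (non-descendants of A, excluding A and U): {P, R, T}.
Backdoor paths from A to U:
  P1: A <- P <- T -> D <- U
  P2: A <- P <- T -> D -> Z <- U
Each backdoor path contains an unconditioned collider, so every path is already blocked with the empty conditioning set:
  P1: blocked at collider D (neither it nor any descendant is in the conditioning set).
  P2: blocked at collider Z (neither it nor any descendant is in the conditioning set).
The empty set is therefore the unique smallest valid set.

{}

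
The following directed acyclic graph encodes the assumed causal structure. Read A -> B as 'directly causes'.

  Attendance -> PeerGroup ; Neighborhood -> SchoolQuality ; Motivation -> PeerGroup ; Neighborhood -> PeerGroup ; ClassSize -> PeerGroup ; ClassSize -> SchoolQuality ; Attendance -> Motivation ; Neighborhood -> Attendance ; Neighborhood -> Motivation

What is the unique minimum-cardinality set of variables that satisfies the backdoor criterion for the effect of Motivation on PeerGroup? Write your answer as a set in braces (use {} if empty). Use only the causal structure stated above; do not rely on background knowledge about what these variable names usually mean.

{Attendance, Neighborhood}

Variables eligible for adjustment (non-descendants of Motivation, excluding Motivation and PeerGroup): {Attendance, ClassSize, Neighborhood, SchoolQuality}.
Backdoor paths from Motivation to PeerGroup:
  P1: Motivation <- Neighborhood -> Attendance -> PeerGroup
  P2: Motivation <- Neighborhood -> SchoolQuality <- ClassSize -> PeerGroup
  P3: Motivation <- Neighborhood -> PeerGroup
  P4: Motivation <- Attendance <- Neighborhood -> SchoolQuality <- ClassSize -> PeerGroup
  P5: Motivation <- Attendance <- Neighborhood -> PeerGroup
  P6: Motivation <- Attendance -> PeerGroup
The empty set is not sufficient: P1 (Motivation <- Neighborhood -> Attendance -> PeerGroup) has no collider blocking it and no conditioned non-collider, so it is open.
Try {Attendance, Neighborhood}:
  P1: blocked at fork node Neighborhood ∈ conditioning set.
  P2: blocked at fork node Neighborhood ∈ conditioning set.
  P3: blocked at fork node Neighborhood ∈ conditioning set.
  P4: blocked at chain node Attendance ∈ conditioning set.
  P5: blocked at chain node Attendance ∈ conditioning set.
  P6: blocked at fork node Attendance ∈ conditioning set.
{Attendance, Neighborhood} contains no descendant of Motivation and blocks every backdoor path.
Every element of {Attendance, Neighborhood} is needed (dropping Attendance leaves P6 open; dropping Neighborhood leaves P3 open), so no proper subset is valid.
Among all size-2 subsets of the eligible variables, only {Attendance, Neighborhood} blocks every backdoor path, so it is the unique smallest valid adjustment set.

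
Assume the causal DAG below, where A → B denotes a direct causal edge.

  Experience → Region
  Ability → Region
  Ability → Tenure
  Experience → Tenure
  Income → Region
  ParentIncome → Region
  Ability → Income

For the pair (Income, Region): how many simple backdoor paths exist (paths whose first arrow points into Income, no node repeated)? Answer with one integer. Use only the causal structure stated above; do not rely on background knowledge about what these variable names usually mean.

A backdoor path from Income to Region is any simple undirected path whose first edge points into Income (i.e. leaves Income via a parent).
Parents of Income: {Ability}.
Enumerating:
  P1: Income <- Ability -> Tenure <- Experience -> Region
  P2: Income <- Ability -> Region
That exhausts the simple backdoor paths. Count: 2.

2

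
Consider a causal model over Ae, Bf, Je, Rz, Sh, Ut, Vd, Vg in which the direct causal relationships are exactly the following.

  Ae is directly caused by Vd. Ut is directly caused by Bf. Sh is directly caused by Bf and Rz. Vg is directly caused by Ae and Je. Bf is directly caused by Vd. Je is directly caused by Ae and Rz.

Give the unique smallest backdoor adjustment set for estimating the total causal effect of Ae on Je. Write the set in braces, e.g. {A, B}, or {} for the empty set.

Variables eligible for adjustment (non-descendants of Ae, excluding Ae and Je): {Bf, Rz, Sh, Ut, Vd}.
Backdoor paths from Ae to Je:
  P1: Ae <- Vd -> Bf -> Sh <- Rz -> Je
Each backdoor path contains an unconditioned collider, so every path is already blocked with the empty conditioning set:
  P1: blocked at collider Sh (neither it nor any descendant is in the conditioning set).
The empty set is therefore the unique smallest valid set.

{}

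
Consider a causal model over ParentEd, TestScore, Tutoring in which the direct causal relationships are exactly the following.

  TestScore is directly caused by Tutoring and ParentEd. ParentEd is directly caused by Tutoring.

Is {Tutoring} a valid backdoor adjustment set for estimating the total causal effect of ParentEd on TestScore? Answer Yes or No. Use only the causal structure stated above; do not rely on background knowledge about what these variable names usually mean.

Backdoor paths from ParentEd to TestScore (paths whose first edge points into ParentEd):
  P1: ParentEd <- Tutoring -> TestScore
Condition 1 (no descendant of ParentEd in the set): holds — descendants of ParentEd are {TestScore}; none are in {Tutoring}.
Condition 2 (every backdoor path blocked by {Tutoring}):
  P1: blocked at fork node Tutoring ∈ conditioning set.
{Tutoring} satisfies the backdoor criterion.

Yes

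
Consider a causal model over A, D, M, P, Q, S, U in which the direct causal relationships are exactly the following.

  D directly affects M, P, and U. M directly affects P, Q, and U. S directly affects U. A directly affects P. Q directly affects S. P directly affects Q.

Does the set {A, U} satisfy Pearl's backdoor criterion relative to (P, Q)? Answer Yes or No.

Backdoor paths from P to Q (paths whose first edge points into P):
  P1: P <- D -> M -> Q
  P2: P <- D -> M -> U <- S <- Q
  P3: P <- D -> U <- M -> Q
  P4: P <- D -> U <- S <- Q
  P5: P <- M <- D -> U <- S <- Q
  P6: P <- M -> Q
  P7: P <- M -> U <- S <- Q
Condition 1 (no descendant of P in the set): FAILS — U is a descendant of P.
Condition 2 (every backdoor path blocked by {A, U}):
  P1: open — no interior node is in the conditioning set.
  P2: open — collider(s) U are conditioned on (or have a conditioned descendant) and no non-collider on the path is in the set.
  P3: open — collider(s) U are conditioned on (or have a conditioned descendant) and no non-collider on the path is in the set.
  P4: open — collider(s) U are conditioned on (or have a conditioned descendant) and no non-collider on the path is in the set.
  P5: open — collider(s) U are conditioned on (or have a conditioned descendant) and no non-collider on the path is in the set.
  P6: open — no interior node is in the conditioning set.
  P7: open — collider(s) U are conditioned on (or have a conditioned descendant) and no non-collider on the path is in the set.
{A, U} does not satisfy the backdoor criterion.

No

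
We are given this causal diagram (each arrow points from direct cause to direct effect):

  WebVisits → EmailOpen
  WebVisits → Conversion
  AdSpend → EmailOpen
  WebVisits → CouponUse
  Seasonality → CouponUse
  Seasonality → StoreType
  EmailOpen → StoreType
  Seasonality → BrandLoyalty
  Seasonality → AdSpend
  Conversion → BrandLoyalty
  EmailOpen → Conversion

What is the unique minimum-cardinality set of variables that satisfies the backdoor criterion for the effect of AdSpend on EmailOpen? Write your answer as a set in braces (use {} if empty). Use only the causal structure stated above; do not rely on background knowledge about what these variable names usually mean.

{}

Variables eligible for adjustment (non-descendants of AdSpend, excluding AdSpend and EmailOpen): {CouponUse, Seasonality, WebVisits}.
Backdoor paths from AdSpend to EmailOpen:
  P1: AdSpend <- Seasonality -> CouponUse <- WebVisits -> EmailOpen
  P2: AdSpend <- Seasonality -> CouponUse <- WebVisits -> Conversion <- EmailOpen
  P3: AdSpend <- Seasonality -> StoreType <- EmailOpen
  P4: AdSpend <- Seasonality -> BrandLoyalty <- Conversion <- WebVisits -> EmailOpen
  P5: AdSpend <- Seasonality -> BrandLoyalty <- Conversion <- EmailOpen
Each backdoor path contains an unconditioned collider, so every path is already blocked with the empty conditioning set:
  P1: blocked at collider CouponUse (neither it nor any descendant is in the conditioning set).
  P2: blocked at collider CouponUse (neither it nor any descendant is in the conditioning set).
  P3: blocked at collider StoreType (neither it nor any descendant is in the conditioning set).
  P4: blocked at collider BrandLoyalty (neither it nor any descendant is in the conditioning set).
  P5: blocked at collider BrandLoyalty (neither it nor any descendant is in the conditioning set).
The empty set is therefore the unique smallest valid set.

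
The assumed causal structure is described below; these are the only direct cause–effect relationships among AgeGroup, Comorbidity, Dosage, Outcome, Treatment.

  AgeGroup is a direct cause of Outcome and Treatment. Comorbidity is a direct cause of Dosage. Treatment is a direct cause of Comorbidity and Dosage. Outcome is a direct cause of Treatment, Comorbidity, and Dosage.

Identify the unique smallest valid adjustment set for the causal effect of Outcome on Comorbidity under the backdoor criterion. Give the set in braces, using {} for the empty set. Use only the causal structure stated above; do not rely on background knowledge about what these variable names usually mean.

{AgeGroup}

Variables eligible for adjustment (non-descendants of Outcome, excluding Outcome and Comorbidity): {AgeGroup}.
Backdoor paths from Outcome to Comorbidity:
  P1: Outcome <- AgeGroup -> Treatment -> Comorbidity
  P2: Outcome <- AgeGroup -> Treatment -> Dosage <- Comorbidity
The empty set is not sufficient: P1 (Outcome <- AgeGroup -> Treatment -> Comorbidity) has no collider blocking it and no conditioned non-collider, so it is open.
Try {AgeGroup}:
  P1: blocked at fork node AgeGroup ∈ conditioning set.
  P2: blocked at fork node AgeGroup ∈ conditioning set.
{AgeGroup} contains no descendant of Outcome and blocks every backdoor path.
{AgeGroup} is the unique smallest valid adjustment set.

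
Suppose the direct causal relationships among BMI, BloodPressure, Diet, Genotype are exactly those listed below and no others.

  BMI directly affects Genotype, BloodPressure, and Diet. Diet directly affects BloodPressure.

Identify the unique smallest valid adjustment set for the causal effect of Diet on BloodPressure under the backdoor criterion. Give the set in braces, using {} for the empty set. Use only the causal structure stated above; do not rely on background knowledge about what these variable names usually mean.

{BMI}

Variables eligible for adjustment (non-descendants of Diet, excluding Diet and BloodPressure): {BMI, Genotype}.
Backdoor paths from Diet to BloodPressure:
  P1: Diet <- BMI -> BloodPressure
The empty set is not sufficient: P1 (Diet <- BMI -> BloodPressure) has no collider blocking it and no conditioned non-collider, so it is open.
Try {BMI}:
  P1: blocked at fork node BMI ∈ conditioning set.
{BMI} contains no descendant of Diet and blocks every backdoor path.
No other singleton works — e.g. {Genotype} leaves P1 open — so {BMI} is the unique smallest valid adjustment set.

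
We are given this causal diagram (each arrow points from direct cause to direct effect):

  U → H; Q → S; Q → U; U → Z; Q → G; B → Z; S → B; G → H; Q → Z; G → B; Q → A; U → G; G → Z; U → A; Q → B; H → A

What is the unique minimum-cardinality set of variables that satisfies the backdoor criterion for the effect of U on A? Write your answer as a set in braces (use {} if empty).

{Q}

Variables eligible for adjustment (non-descendants of U, excluding U and A): {Q, S}.
Backdoor paths from U to A:
  P1: U <- Q -> G -> H -> A
  P2: U <- Q -> S -> B <- G -> H -> A
  P3: U <- Q -> S -> B -> Z <- G -> H -> A
  P4: U <- Q -> B <- G -> H -> A
  P5: U <- Q -> B -> Z <- G -> H -> A
  P6: U <- Q -> Z <- G -> H -> A
  P7: U <- Q -> Z <- B <- G -> H -> A
  P8: U <- Q -> A
The empty set is not sufficient: P1 (U <- Q -> G -> H -> A) has no collider blocking it and no conditioned non-collider, so it is open.
Try {Q}:
  P1: blocked at fork node Q ∈ conditioning set.
  P2: blocked at fork node Q ∈ conditioning set.
  P3: blocked at fork node Q ∈ conditioning set.
  P4: blocked at fork node Q ∈ conditioning set.
  P5: blocked at fork node Q ∈ conditioning set.
  P6: blocked at fork node Q ∈ conditioning set.
  P7: blocked at fork node Q ∈ conditioning set.
  P8: blocked at fork node Q ∈ conditioning set.
{Q} contains no descendant of U and blocks every backdoor path.
No other singleton works — e.g. {S} leaves P1 open — so {Q} is the unique smallest valid adjustment set.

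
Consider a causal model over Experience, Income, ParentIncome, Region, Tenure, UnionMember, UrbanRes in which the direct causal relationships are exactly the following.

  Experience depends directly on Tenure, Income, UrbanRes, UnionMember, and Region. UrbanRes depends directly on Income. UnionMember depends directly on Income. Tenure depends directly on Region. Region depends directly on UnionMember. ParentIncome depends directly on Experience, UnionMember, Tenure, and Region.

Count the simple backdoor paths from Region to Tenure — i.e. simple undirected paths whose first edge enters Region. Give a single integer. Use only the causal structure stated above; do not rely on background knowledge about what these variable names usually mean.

8

A backdoor path from Region to Tenure is any simple undirected path whose first edge points into Region (i.e. leaves Region via a parent).
Parents of Region: {UnionMember}.
Enumerating:
  P1: Region <- UnionMember <- Income -> UrbanRes -> Experience <- Tenure
  P2: Region <- UnionMember <- Income -> UrbanRes -> Experience -> ParentIncome <- Tenure
  P3: Region <- UnionMember <- Income -> Experience <- Tenure
  P4: Region <- UnionMember <- Income -> Experience -> ParentIncome <- Tenure
  P5: Region <- UnionMember -> Experience <- Tenure
  P6: Region <- UnionMember -> Experience -> ParentIncome <- Tenure
  P7: Region <- UnionMember -> ParentIncome <- Tenure
  P8: Region <- UnionMember -> ParentIncome <- Experience <- Tenure
That exhausts the simple backdoor paths. Count: 8.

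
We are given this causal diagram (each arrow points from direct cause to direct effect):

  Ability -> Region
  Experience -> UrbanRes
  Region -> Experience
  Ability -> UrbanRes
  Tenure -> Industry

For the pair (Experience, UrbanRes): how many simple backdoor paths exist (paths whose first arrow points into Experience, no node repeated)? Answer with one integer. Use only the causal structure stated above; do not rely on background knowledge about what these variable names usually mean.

A backdoor path from Experience to UrbanRes is any simple undirected path whose first edge points into Experience (i.e. leaves Experience via a parent).
Parents of Experience: {Region}.
Enumerating:
  P1: Experience <- Region <- Ability -> UrbanRes
That exhausts the simple backdoor paths. Count: 1.

1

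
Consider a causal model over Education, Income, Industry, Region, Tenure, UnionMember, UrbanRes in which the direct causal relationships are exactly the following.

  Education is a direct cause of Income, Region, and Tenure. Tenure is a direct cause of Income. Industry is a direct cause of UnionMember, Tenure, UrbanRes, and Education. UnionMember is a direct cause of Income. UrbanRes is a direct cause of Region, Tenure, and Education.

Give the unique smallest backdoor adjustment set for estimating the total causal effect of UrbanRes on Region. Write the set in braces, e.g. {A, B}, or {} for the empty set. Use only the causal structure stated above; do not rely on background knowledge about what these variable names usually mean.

Variables eligible for adjustment (non-descendants of UrbanRes, excluding UrbanRes and Region): {Industry, UnionMember}.
Backdoor paths from UrbanRes to Region:
  P1: UrbanRes <- Industry -> UnionMember -> Income <- Education -> Region
  P2: UrbanRes <- Industry -> UnionMember -> Income <- Tenure <- Education -> Region
  P3: UrbanRes <- Industry -> Education -> Region
  P4: UrbanRes <- Industry -> Tenure <- Education -> Region
  P5: UrbanRes <- Industry -> Tenure -> Income <- Education -> Region
The empty set is not sufficient: P3 (UrbanRes <- Industry -> Education -> Region) has no collider blocking it and no conditioned non-collider, so it is open.
Try {Industry}:
  P1: blocked at fork node Industry ∈ conditioning set.
  P2: blocked at fork node Industry ∈ conditioning set.
  P3: blocked at fork node Industry ∈ conditioning set.
  P4: blocked at fork node Industry ∈ conditioning set.
  P5: blocked at fork node Industry ∈ conditioning set.
{Industry} contains no descendant of UrbanRes and blocks every backdoor path.
No other singleton works — e.g. {UnionMember} leaves P3 open — so {Industry} is the unique smallest valid adjustment set.

{Industry}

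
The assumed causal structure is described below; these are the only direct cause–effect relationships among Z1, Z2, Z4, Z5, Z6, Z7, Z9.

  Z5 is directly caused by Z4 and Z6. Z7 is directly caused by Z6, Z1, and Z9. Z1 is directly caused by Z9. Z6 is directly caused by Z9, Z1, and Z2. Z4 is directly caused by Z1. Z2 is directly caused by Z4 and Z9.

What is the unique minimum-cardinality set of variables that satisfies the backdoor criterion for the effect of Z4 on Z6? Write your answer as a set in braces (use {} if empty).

Variables eligible for adjustment (non-descendants of Z4, excluding Z4 and Z6): {Z1, Z9}.
Backdoor paths from Z4 to Z6:
  P1: Z4 <- Z1 <- Z9 -> Z2 -> Z6
  P2: Z4 <- Z1 <- Z9 -> Z6
  P3: Z4 <- Z1 <- Z9 -> Z7 <- Z6
  P4: Z4 <- Z1 -> Z6
  P5: Z4 <- Z1 -> Z7 <- Z9 -> Z2 -> Z6
  P6: Z4 <- Z1 -> Z7 <- Z9 -> Z6
  P7: Z4 <- Z1 -> Z7 <- Z6
The empty set is not sufficient: P1 (Z4 <- Z1 <- Z9 -> Z2 -> Z6) has no collider blocking it and no conditioned non-collider, so it is open.
Try {Z1}:
  P1: blocked at chain node Z1 ∈ conditioning set.
  P2: blocked at chain node Z1 ∈ conditioning set.
  P3: blocked at chain node Z1 ∈ conditioning set.
  P4: blocked at fork node Z1 ∈ conditioning set.
  P5: blocked at fork node Z1 ∈ conditioning set.
  P6: blocked at fork node Z1 ∈ conditioning set.
  P7: blocked at fork node Z1 ∈ conditioning set.
{Z1} contains no descendant of Z4 and blocks every backdoor path.
No other singleton works — e.g. {Z9} leaves P4 open — so {Z1} is the unique smallest valid adjustment set.

{Z1}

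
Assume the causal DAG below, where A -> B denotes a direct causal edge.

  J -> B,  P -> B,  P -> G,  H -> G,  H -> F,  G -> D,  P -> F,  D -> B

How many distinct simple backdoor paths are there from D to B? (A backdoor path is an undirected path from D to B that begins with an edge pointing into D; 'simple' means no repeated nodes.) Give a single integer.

2

A backdoor path from D to B is any simple undirected path whose first edge points into D (i.e. leaves D via a parent).
Parents of D: {G}.
Enumerating:
  P1: D <- G <- P -> B
  P2: D <- G <- H -> F <- P -> B
That exhausts the simple backdoor paths. Count: 2.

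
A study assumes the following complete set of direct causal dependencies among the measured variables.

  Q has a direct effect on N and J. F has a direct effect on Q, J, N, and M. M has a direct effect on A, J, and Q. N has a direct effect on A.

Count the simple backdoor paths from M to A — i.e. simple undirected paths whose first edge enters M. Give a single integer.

A backdoor path from M to A is any simple undirected path whose first edge points into M (i.e. leaves M via a parent).
Parents of M: {F}.
Enumerating:
  P1: M <- F -> Q -> N -> A
  P2: M <- F -> J <- Q -> N -> A
  P3: M <- F -> N -> A
That exhausts the simple backdoor paths. Count: 3.

3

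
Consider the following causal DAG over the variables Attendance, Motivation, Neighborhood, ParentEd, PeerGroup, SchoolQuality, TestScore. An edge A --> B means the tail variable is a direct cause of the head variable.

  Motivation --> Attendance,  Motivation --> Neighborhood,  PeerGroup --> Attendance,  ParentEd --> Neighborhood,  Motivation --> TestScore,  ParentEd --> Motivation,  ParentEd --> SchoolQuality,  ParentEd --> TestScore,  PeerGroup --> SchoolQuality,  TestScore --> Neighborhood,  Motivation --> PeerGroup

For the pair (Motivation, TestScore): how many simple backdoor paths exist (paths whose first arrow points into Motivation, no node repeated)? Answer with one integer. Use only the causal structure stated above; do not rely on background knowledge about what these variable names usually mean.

2

A backdoor path from Motivation to TestScore is any simple undirected path whose first edge points into Motivation (i.e. leaves Motivation via a parent).
Parents of Motivation: {ParentEd}.
Enumerating:
  P1: Motivation <- ParentEd -> TestScore
  P2: Motivation <- ParentEd -> Neighborhood <- TestScore
That exhausts the simple backdoor paths. Count: 2.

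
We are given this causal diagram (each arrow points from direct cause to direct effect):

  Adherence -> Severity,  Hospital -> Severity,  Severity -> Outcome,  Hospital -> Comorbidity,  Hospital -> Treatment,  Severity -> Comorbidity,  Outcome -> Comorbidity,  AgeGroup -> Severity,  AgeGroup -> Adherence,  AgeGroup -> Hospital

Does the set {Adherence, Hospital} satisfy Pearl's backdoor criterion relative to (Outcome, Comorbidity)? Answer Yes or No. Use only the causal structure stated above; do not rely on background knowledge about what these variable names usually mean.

Backdoor paths from Outcome to Comorbidity (paths whose first edge points into Outcome):
  P1: Outcome <- Severity <- AgeGroup -> Hospital -> Comorbidity
  P2: Outcome <- Severity <- Adherence <- AgeGroup -> Hospital -> Comorbidity
  P3: Outcome <- Severity <- Hospital -> Comorbidity
  P4: Outcome <- Severity -> Comorbidity
Condition 1 (no descendant of Outcome in the set): holds — descendants of Outcome are {Comorbidity}; none are in {Adherence, Hospital}.
Condition 2 (every backdoor path blocked by {Adherence, Hospital}):
  P1: blocked at chain node Hospital ∈ conditioning set.
  P2: blocked at chain node Adherence ∈ conditioning set.
  P3: blocked at fork node Hospital ∈ conditioning set.
  P4: open — no interior node is in the conditioning set.
{Adherence, Hospital} does not satisfy the backdoor criterion.

No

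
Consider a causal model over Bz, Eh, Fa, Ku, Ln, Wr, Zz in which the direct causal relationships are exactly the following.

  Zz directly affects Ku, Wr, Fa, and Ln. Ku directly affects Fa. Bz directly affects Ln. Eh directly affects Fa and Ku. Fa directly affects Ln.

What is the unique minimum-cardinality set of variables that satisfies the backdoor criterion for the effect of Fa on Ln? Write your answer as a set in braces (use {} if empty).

Variables eligible for adjustment (non-descendants of Fa, excluding Fa and Ln): {Bz, Eh, Ku, Wr, Zz}.
Backdoor paths from Fa to Ln:
  P1: Fa <- Zz -> Ln
  P2: Fa <- Eh -> Ku <- Zz -> Ln
  P3: Fa <- Ku <- Zz -> Ln
The empty set is not sufficient: P1 (Fa <- Zz -> Ln) has no collider blocking it and no conditioned non-collider, so it is open.
Try {Zz}:
  P1: blocked at fork node Zz ∈ conditioning set.
  P2: blocked at collider Ku (neither it nor any descendant is in the conditioning set).
  P3: blocked at fork node Zz ∈ conditioning set.
{Zz} contains no descendant of Fa and blocks every backdoor path.
No other singleton works — e.g. {Eh} leaves P1 open — so {Zz} is the unique smallest valid adjustment set.

{Zz}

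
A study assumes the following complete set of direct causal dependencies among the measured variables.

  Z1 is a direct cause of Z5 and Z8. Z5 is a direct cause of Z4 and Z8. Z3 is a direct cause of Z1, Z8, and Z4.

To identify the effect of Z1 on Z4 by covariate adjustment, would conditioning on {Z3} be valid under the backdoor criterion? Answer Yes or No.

Yes

Backdoor paths from Z1 to Z4 (paths whose first edge points into Z1):
  P1: Z1 <- Z3 -> Z4
  P2: Z1 <- Z3 -> Z8 <- Z5 -> Z4
Condition 1 (no descendant of Z1 in the set): holds — descendants of Z1 are {Z4, Z5, Z8}; none are in {Z3}.
Condition 2 (every backdoor path blocked by {Z3}):
  P1: blocked at fork node Z3 ∈ conditioning set.
  P2: blocked at fork node Z3 ∈ conditioning set.
{Z3} satisfies the backdoor criterion.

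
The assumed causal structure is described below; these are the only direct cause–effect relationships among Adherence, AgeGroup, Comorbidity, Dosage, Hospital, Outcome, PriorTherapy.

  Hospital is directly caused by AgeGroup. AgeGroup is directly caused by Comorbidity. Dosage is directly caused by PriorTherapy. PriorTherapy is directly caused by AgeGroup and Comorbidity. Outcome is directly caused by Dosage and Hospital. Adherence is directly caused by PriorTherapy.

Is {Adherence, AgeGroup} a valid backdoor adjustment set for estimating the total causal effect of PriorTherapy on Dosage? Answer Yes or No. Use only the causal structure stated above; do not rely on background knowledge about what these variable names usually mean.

Backdoor paths from PriorTherapy to Dosage (paths whose first edge points into PriorTherapy):
  P1: PriorTherapy <- Comorbidity -> AgeGroup -> Hospital -> Outcome <- Dosage
  P2: PriorTherapy <- AgeGroup -> Hospital -> Outcome <- Dosage
Condition 1 (no descendant of PriorTherapy in the set): FAILS — Adherence is a descendant of PriorTherapy.
Condition 2 (every backdoor path blocked by {Adherence, AgeGroup}):
  P1: blocked at chain node AgeGroup ∈ conditioning set.
  P2: blocked at fork node AgeGroup ∈ conditioning set.
{Adherence, AgeGroup} does not satisfy the backdoor criterion.

No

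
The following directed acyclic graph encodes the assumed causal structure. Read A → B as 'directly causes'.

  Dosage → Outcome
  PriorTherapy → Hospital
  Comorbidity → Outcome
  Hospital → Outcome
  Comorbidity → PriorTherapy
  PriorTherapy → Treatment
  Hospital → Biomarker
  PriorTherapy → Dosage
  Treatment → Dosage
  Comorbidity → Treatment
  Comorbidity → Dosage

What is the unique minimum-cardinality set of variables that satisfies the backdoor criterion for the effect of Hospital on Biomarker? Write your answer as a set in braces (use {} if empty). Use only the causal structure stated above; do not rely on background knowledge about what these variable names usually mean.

Variables eligible for adjustment (non-descendants of Hospital, excluding Hospital and Biomarker): {Comorbidity, Dosage, PriorTherapy, Treatment}.
Backdoor paths from Hospital to Biomarker:
  (none)
With no backdoor paths the empty set already satisfies the criterion, and it is trivially minimal.

{}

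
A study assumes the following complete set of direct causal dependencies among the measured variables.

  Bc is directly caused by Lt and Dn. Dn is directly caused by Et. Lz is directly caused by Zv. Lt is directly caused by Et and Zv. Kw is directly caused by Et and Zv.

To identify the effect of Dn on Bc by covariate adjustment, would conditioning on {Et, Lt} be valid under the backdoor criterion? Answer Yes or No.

Backdoor paths from Dn to Bc (paths whose first edge points into Dn):
  P1: Dn <- Et -> Kw <- Zv -> Lt -> Bc
  P2: Dn <- Et -> Lt -> Bc
Condition 1 (no descendant of Dn in the set): holds — descendants of Dn are {Bc}; none are in {Et, Lt}.
Condition 2 (every backdoor path blocked by {Et, Lt}):
  P1: blocked at fork node Et ∈ conditioning set.
  P2: blocked at fork node Et ∈ conditioning set.
{Et, Lt} satisfies the backdoor criterion.

Yes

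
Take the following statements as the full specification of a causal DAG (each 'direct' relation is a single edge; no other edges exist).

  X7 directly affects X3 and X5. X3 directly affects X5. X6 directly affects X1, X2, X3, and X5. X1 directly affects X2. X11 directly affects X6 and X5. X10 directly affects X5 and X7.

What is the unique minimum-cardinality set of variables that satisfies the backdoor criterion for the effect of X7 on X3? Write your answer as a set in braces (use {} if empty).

Variables eligible for adjustment (non-descendants of X7, excluding X7 and X3): {X1, X10, X11, X2, X6}.
Backdoor paths from X7 to X3:
  P1: X7 <- X10 -> X5 <- X11 -> X6 -> X3
  P2: X7 <- X10 -> X5 <- X6 -> X3
  P3: X7 <- X10 -> X5 <- X3
Each backdoor path contains an unconditioned collider, so every path is already blocked with the empty conditioning set:
  P1: blocked at collider X5 (neither it nor any descendant is in the conditioning set).
  P2: blocked at collider X5 (neither it nor any descendant is in the conditioning set).
  P3: blocked at collider X5 (neither it nor any descendant is in the conditioning set).
The empty set is therefore the unique smallest valid set.

{}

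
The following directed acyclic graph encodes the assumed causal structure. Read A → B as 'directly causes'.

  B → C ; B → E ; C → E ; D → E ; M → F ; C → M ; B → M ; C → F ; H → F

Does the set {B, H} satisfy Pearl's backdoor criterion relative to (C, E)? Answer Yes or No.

Backdoor paths from C to E (paths whose first edge points into C):
  P1: C <- B -> E
Condition 1 (no descendant of C in the set): holds — descendants of C are {E, F, M}; none are in {B, H}.
Condition 2 (every backdoor path blocked by {B, H}):
  P1: blocked at fork node B ∈ conditioning set.
{B, H} satisfies the backdoor criterion.

Yes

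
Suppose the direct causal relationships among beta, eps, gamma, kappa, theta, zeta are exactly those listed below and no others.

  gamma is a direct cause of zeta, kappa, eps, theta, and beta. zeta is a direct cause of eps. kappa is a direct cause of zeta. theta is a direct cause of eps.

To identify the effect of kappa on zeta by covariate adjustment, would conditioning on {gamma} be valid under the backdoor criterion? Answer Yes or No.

Yes

Backdoor paths from kappa to zeta (paths whose first edge points into kappa):
  P1: kappa <- gamma -> theta -> eps <- zeta
  P2: kappa <- gamma -> zeta
  P3: kappa <- gamma -> eps <- zeta
Condition 1 (no descendant of kappa in the set): holds — descendants of kappa are {eps, zeta}; none are in {gamma}.
Condition 2 (every backdoor path blocked by {gamma}):
  P1: blocked at fork node gamma ∈ conditioning set.
  P2: blocked at fork node gamma ∈ conditioning set.
  P3: blocked at fork node gamma ∈ conditioning set.
{gamma} satisfies the backdoor criterion.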